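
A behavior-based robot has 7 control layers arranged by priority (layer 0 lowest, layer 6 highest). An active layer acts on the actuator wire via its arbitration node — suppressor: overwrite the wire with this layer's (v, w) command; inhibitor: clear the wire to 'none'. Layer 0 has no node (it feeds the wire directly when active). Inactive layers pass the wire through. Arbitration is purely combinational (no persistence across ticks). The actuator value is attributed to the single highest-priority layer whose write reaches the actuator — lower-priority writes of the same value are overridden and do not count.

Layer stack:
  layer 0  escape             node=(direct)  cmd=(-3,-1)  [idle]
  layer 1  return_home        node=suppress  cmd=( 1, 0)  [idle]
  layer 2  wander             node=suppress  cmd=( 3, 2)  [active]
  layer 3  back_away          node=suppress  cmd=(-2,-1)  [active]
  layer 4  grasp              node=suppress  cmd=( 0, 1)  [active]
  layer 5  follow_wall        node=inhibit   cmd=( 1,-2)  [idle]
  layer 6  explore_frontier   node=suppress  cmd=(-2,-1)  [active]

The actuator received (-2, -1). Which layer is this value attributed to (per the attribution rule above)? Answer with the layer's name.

explore_frontier

layer 0 (escape) idle — none
layer 1 (return_home) idle — unchanged: none
layer 2 (wander) active — suppresses: (3, 2)
layer 3 (back_away) active — suppresses: (-2, -1)
layer 4 (grasp) active — suppresses: (0, 1)
layer 5 (follow_wall) idle — unchanged: (0, 1)
layer 6 (explore_frontier) active — suppresses: (-2, -1)
→ actuator (-2, -1)
last writer: layer 6 = explore_frontier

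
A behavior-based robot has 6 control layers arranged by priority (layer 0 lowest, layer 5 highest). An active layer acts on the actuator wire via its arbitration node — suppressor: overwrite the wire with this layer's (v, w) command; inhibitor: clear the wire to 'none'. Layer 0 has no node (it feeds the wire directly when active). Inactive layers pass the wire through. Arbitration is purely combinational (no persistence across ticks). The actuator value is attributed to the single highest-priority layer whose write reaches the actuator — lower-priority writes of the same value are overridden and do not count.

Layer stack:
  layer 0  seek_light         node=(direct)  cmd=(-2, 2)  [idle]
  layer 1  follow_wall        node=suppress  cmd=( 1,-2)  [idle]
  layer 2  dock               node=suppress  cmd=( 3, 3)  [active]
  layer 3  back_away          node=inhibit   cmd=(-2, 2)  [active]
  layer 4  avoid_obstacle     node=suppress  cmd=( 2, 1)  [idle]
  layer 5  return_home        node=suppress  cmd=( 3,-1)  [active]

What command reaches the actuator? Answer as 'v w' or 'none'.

3 -1

[0] seek_light off; wire := none
[1] follow_wall off; pass none
[2] dock on (suppress); wire := (3, 3)
[3] back_away on (inhibit); wire := none
[4] avoid_obstacle off; pass none
[5] return_home on (suppress); wire := (3, -1)
output (3, -1)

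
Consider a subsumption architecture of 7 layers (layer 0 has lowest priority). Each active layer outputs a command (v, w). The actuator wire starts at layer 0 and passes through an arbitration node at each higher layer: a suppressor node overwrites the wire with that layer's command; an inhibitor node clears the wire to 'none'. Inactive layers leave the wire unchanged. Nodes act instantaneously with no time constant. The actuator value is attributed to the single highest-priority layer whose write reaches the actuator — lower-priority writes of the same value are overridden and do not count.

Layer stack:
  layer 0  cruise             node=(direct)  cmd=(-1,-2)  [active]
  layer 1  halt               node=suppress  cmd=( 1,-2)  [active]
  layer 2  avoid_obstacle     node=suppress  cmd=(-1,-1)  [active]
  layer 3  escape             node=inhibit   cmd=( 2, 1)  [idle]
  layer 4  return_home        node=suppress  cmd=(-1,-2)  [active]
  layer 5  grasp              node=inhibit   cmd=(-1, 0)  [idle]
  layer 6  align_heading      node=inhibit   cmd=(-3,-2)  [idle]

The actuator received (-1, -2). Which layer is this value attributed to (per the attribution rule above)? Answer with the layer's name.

L0 cruise: active, feeds wire = (-1, -2)
L1 halt: active, suppressor → wire = (1, -2)
L2 avoid_obstacle: active, suppressor → wire = (-1, -1)
L3 escape: idle → wire stays (-1, -1)
L4 return_home: active, suppressor → wire = (-1, -2)
L5 grasp: idle → wire stays (-1, -2)
L6 align_heading: idle → wire stays (-1, -2)
actuator = (-1, -2)
last writer: layer 4 = return_home

return_home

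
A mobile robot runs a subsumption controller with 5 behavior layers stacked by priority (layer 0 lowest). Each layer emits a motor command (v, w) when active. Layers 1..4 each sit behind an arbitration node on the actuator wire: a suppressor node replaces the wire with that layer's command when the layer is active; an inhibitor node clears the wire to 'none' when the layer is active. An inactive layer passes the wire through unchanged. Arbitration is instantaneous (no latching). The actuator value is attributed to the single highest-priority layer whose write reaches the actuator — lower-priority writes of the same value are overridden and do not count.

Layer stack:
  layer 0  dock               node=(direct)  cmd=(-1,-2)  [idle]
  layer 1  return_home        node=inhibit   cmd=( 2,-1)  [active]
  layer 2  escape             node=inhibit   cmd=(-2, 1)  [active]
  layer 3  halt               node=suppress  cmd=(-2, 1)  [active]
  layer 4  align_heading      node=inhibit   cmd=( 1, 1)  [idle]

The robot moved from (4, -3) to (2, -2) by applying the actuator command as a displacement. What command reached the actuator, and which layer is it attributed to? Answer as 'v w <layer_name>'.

displacement = (2, -2) − (4, -3) = (-2, 1)
L0 dock: idle → wire = none
L1 return_home: active, inhibitor → wire = none
L2 escape: active, inhibitor → wire = none
L3 halt: active, suppressor → wire = (-2, 1)
L4 align_heading: idle → wire stays (-2, 1)
actuator = (-2, 1) — from layer 3 (halt)

-2 1 halt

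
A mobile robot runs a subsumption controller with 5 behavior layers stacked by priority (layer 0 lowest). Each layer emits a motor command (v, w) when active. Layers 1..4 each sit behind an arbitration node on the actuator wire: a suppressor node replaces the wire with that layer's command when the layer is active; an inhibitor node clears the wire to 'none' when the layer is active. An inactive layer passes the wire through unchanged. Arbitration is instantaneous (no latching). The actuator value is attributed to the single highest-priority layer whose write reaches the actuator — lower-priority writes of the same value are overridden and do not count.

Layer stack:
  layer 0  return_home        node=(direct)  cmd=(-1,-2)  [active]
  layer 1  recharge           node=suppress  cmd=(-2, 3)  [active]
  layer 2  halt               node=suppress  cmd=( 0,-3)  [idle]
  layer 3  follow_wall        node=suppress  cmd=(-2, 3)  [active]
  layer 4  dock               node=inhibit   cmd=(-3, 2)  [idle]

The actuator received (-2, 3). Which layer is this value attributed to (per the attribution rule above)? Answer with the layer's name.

follow_wall

layer 0 (return_home) active — direct: (-1, -2)
layer 1 (recharge) active — suppresses: (-2, 3)
layer 2 (halt) idle — unchanged: (-2, 3)
layer 3 (follow_wall) active — suppresses: (-2, 3)
layer 4 (dock) idle — unchanged: (-2, 3)
→ actuator (-2, 3)
last writer: layer 3 = follow_wall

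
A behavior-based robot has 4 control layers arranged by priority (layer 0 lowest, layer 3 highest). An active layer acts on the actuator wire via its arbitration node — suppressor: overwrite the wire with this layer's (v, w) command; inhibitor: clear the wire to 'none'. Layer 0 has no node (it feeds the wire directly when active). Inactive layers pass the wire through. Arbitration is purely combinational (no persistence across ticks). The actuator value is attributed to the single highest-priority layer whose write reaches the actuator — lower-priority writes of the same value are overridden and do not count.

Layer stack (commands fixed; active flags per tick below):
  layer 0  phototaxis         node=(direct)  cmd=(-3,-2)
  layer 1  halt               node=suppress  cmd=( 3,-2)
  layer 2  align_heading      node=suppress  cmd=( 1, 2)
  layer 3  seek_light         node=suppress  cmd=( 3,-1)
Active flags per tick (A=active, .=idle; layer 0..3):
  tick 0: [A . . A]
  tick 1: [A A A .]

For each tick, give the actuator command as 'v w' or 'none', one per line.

tick 0:
  L0 phototaxis: active, feeds wire = (-3, -2)
  L1 halt: idle → wire stays (-3, -2)
  L2 align_heading: idle → wire stays (-3, -2)
  L3 seek_light: active, suppressor → wire = (3, -1)
  actuator = (3, -1)
tick 1:
  L0 phototaxis: active, feeds wire = (-3, -2)
  L1 halt: active, suppressor → wire = (3, -2)
  L2 align_heading: active, suppressor → wire = (1, 2)
  L3 seek_light: idle → wire stays (1, 2)
  actuator = (1, 2)

3 -1
1 2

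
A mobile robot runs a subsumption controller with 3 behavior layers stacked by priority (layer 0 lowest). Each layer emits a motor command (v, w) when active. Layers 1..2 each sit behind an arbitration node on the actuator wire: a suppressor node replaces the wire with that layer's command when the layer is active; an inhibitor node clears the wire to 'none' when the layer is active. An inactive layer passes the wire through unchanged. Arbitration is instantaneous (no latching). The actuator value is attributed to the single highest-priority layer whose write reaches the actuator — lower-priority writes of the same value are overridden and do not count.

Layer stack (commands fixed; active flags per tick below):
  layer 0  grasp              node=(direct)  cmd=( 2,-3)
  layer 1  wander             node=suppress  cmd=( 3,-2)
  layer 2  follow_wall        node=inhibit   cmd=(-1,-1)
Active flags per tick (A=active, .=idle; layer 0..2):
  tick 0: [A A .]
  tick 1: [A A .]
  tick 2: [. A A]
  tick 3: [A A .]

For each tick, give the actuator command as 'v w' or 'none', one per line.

3 -2
3 -2
none
3 -2

tick 0:
  L0 grasp: active, feeds wire = (2, -3)
  L1 wander: active, suppressor → wire = (3, -2)
  L2 follow_wall: idle → wire stays (3, -2)
  actuator = (3, -2)
tick 1:
  L0 grasp: active, feeds wire = (2, -3)
  L1 wander: active, suppressor → wire = (3, -2)
  L2 follow_wall: idle → wire stays (3, -2)
  actuator = (3, -2)
tick 2:
  L0 grasp: idle → wire = none
  L1 wander: active, suppressor → wire = (3, -2)
  L2 follow_wall: active, inhibitor → wire = none
  actuator = none
tick 3:
  L0 grasp: active, feeds wire = (2, -3)
  L1 wander: active, suppressor → wire = (3, -2)
  L2 follow_wall: idle → wire stays (3, -2)
  actuator = (3, -2)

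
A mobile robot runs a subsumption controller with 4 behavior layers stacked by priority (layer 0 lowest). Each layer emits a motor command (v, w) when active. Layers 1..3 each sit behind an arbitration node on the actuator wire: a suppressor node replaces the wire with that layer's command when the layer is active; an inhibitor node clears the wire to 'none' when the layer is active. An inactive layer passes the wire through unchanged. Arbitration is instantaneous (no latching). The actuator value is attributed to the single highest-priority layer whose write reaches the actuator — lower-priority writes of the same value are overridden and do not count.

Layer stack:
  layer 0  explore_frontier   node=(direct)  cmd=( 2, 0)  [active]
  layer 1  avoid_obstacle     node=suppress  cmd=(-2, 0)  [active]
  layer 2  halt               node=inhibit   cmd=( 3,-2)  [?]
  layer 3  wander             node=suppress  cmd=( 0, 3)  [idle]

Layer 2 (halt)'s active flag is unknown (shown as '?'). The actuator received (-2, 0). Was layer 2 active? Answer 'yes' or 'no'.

no

If layer 2 is active=yes:
  actuator would be none
If layer 2 is active=no:
  actuator would be (-2, 0)
Observed (-2, 0), so layer 2 was idle.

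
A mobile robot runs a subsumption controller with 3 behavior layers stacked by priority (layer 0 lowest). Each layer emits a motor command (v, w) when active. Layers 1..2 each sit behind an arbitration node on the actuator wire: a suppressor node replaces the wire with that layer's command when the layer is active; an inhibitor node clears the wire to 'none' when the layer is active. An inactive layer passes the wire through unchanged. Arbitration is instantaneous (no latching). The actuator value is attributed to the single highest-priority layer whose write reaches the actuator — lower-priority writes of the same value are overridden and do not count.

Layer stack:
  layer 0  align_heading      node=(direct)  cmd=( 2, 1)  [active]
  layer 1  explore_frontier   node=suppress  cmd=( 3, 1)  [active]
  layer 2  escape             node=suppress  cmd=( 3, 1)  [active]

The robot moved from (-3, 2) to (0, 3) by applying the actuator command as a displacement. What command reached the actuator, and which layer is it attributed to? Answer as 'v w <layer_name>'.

3 1 escape

displacement = (0, 3) − (-3, 2) = (3, 1)
[0] align_heading on; wire := (2, 1)
[1] explore_frontier on (suppress); wire := (3, 1)
[2] escape on (suppress); wire := (3, 1)
output (3, 1) — from layer 2 (escape)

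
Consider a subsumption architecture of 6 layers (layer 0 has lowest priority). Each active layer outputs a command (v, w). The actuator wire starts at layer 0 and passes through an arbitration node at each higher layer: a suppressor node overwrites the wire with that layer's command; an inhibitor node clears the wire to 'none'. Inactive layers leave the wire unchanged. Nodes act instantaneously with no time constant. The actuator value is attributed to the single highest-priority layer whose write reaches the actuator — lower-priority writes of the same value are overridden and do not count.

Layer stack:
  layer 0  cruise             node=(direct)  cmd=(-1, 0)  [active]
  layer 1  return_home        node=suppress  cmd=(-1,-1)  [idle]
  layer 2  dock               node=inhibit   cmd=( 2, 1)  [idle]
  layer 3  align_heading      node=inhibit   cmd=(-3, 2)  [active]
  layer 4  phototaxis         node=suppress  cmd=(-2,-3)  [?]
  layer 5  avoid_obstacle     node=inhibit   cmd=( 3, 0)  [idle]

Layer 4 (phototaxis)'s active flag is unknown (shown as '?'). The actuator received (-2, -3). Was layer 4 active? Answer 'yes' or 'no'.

yes

If layer 4 is active=yes:
  actuator would be (-2, -3)
If layer 4 is active=no:
  actuator would be none
Observed (-2, -3), so layer 4 was active.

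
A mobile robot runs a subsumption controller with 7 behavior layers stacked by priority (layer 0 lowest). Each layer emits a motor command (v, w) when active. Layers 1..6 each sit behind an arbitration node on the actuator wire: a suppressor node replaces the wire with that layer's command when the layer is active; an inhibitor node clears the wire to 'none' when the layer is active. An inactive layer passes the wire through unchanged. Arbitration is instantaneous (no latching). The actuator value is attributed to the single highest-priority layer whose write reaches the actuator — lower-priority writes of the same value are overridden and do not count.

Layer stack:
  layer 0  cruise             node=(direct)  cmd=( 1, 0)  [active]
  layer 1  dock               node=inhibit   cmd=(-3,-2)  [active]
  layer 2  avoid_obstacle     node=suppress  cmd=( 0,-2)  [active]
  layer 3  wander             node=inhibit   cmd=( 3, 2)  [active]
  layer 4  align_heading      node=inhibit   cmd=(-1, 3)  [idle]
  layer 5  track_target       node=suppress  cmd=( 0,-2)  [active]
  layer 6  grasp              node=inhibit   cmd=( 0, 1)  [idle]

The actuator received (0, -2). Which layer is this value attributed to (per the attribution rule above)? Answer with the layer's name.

track_target

layer 0 (cruise) active — direct: (1, 0)
layer 1 (dock) active — inhibits: none
layer 2 (avoid_obstacle) active — suppresses: (0, -2)
layer 3 (wander) active — inhibits: none
layer 4 (align_heading) idle — unchanged: none
layer 5 (track_target) active — suppresses: (0, -2)
layer 6 (grasp) idle — unchanged: (0, -2)
→ actuator (0, -2)
last writer: layer 5 = track_target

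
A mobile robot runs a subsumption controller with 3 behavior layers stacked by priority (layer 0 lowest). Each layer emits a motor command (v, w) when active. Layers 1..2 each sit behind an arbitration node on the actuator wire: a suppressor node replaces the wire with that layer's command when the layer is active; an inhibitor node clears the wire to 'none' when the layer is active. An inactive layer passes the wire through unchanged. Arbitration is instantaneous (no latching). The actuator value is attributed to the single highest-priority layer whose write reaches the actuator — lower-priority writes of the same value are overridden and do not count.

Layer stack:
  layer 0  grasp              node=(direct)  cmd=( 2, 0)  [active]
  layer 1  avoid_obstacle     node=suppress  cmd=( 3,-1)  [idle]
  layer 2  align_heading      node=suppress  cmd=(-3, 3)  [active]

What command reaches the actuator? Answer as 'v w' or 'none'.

[0] grasp on; wire := (2, 0)
[1] avoid_obstacle off; pass (2, 0)
[2] align_heading on (suppress); wire := (-3, 3)
output (-3, 3)

-3 3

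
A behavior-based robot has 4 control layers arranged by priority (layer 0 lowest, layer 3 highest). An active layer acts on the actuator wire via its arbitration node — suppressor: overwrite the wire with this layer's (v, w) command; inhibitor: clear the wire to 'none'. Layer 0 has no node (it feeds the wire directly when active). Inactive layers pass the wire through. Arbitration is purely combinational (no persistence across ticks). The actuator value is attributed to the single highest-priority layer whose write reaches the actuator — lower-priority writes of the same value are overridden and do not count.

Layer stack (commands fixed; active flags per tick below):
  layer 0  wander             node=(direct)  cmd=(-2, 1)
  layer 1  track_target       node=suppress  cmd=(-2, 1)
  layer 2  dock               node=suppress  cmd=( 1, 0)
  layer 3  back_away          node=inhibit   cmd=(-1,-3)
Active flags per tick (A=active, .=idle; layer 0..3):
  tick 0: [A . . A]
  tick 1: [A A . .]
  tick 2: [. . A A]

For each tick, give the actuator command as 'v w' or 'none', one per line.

none
-2 1
none

tick 0:
  [0] wander on; wire := (-2, 1)
  [1] track_target off; pass (-2, 1)
  [2] dock off; pass (-2, 1)
  [3] back_away on (inhibit); wire := none
  output none
tick 1:
  [0] wander on; wire := (-2, 1)
  [1] track_target on (suppress); wire := (-2, 1)
  [2] dock off; pass (-2, 1)
  [3] back_away off; pass (-2, 1)
  output (-2, 1)
tick 2:
  [0] wander off; wire := none
  [1] track_target off; pass none
  [2] dock on (suppress); wire := (1, 0)
  [3] back_away on (inhibit); wire := none
  output none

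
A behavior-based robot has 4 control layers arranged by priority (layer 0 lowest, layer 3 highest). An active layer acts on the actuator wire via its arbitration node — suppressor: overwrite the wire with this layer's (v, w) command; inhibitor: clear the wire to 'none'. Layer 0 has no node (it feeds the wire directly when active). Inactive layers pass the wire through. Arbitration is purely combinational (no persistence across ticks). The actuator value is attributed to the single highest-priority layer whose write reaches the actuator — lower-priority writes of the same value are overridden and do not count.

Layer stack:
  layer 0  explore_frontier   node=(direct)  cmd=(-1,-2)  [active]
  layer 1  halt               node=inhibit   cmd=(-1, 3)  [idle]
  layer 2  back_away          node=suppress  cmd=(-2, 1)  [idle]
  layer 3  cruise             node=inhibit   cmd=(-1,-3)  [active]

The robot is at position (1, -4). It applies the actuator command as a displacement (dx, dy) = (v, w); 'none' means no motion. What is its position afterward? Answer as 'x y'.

layer 0 (explore_frontier) active — direct: (-1, -2)
layer 1 (halt) idle — unchanged: (-1, -2)
layer 2 (back_away) idle — unchanged: (-1, -2)
layer 3 (cruise) active — inhibits: none
→ actuator none
position: (1, -4) + none = (1, -4)

1 -4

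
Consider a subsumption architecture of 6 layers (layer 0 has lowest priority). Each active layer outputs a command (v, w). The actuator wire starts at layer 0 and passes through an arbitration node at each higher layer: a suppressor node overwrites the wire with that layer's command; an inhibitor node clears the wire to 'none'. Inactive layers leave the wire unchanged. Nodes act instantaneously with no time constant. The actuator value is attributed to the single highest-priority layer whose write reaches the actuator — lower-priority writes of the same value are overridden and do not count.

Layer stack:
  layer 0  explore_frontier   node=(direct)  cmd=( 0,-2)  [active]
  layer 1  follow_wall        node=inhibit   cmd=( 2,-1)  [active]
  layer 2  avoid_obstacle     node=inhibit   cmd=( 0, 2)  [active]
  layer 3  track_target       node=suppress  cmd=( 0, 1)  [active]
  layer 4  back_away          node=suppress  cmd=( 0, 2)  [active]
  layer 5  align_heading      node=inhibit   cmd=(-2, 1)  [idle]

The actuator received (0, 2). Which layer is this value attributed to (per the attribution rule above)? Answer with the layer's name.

back_away

layer 0 (explore_frontier) active — direct: (0, -2)
layer 1 (follow_wall) active — inhibits: none
layer 2 (avoid_obstacle) active — inhibits: none
layer 3 (track_target) active — suppresses: (0, 1)
layer 4 (back_away) active — suppresses: (0, 2)
layer 5 (align_heading) idle — unchanged: (0, 2)
→ actuator (0, 2)
last writer: layer 4 = back_away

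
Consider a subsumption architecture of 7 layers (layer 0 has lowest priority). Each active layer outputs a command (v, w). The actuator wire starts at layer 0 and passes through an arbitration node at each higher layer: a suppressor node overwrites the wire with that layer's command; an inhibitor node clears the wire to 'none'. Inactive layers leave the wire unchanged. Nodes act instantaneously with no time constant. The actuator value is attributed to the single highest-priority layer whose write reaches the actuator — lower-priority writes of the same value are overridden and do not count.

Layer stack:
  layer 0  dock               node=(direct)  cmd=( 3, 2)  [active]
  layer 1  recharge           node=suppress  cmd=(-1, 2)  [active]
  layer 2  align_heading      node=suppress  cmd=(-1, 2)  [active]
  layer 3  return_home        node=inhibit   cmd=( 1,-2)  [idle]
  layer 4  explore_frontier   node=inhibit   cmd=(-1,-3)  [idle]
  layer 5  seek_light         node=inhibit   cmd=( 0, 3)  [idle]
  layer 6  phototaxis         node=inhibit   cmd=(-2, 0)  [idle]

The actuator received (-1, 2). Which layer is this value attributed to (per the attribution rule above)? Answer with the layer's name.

align_heading

[0] dock on; wire := (3, 2)
[1] recharge on (suppress); wire := (-1, 2)
[2] align_heading on (suppress); wire := (-1, 2)
[3] return_home off; pass (-1, 2)
[4] explore_frontier off; pass (-1, 2)
[5] seek_light off; pass (-1, 2)
[6] phototaxis off; pass (-1, 2)
output (-1, 2)
last writer: layer 2 = align_heading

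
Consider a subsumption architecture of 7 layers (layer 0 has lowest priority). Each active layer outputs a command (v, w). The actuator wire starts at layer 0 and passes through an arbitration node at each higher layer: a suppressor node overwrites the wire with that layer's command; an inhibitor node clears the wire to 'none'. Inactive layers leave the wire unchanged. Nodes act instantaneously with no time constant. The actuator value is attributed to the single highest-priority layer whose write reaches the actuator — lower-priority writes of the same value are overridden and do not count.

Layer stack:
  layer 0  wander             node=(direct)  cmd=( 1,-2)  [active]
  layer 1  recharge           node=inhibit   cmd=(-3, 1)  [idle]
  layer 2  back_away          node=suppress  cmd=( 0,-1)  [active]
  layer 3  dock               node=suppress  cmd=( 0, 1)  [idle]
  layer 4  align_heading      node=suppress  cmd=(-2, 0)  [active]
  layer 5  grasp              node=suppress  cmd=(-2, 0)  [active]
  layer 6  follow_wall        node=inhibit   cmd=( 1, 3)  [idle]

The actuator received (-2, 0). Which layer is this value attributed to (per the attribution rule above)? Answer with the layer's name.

grasp

layer 0 (wander) active — direct: (1, -2)
layer 1 (recharge) idle — unchanged: (1, -2)
layer 2 (back_away) active — suppresses: (0, -1)
layer 3 (dock) idle — unchanged: (0, -1)
layer 4 (align_heading) active — suppresses: (-2, 0)
layer 5 (grasp) active — suppresses: (-2, 0)
layer 6 (follow_wall) idle — unchanged: (-2, 0)
→ actuator (-2, 0)
last writer: layer 5 = grasp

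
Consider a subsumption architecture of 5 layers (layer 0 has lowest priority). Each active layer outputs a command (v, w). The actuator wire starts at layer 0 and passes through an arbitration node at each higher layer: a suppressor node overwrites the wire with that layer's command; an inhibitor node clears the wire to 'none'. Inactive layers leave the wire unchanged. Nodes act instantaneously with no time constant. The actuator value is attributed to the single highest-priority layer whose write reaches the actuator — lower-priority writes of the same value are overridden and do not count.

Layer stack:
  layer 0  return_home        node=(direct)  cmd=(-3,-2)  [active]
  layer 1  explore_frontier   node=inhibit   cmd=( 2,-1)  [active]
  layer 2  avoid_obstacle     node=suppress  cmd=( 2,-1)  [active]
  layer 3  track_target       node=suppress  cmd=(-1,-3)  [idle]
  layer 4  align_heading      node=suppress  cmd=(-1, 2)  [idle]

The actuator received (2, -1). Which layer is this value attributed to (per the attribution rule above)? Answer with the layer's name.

avoid_obstacle

[0] return_home on; wire := (-3, -2)
[1] explore_frontier on (inhibit); wire := none
[2] avoid_obstacle on (suppress); wire := (2, -1)
[3] track_target off; pass (2, -1)
[4] align_heading off; pass (2, -1)
output (2, -1)
last writer: layer 2 = avoid_obstacle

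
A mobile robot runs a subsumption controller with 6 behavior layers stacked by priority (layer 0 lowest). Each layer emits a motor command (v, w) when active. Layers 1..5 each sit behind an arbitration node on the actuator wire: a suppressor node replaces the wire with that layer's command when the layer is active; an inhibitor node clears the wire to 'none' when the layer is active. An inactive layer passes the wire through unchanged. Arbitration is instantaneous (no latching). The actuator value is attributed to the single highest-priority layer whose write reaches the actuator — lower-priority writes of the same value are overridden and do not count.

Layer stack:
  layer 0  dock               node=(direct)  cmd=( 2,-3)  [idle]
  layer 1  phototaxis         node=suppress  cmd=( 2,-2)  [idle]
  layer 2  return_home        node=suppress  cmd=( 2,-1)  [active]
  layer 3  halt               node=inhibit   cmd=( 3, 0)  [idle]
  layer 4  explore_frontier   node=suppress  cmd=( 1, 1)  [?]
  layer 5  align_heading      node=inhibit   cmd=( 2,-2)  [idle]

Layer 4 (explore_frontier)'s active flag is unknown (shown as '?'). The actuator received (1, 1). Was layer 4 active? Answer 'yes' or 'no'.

If layer 4 is active=yes:
  actuator would be (1, 1)
If layer 4 is active=no:
  actuator would be (2, -1)
Observed (1, 1), so layer 4 was active.

yes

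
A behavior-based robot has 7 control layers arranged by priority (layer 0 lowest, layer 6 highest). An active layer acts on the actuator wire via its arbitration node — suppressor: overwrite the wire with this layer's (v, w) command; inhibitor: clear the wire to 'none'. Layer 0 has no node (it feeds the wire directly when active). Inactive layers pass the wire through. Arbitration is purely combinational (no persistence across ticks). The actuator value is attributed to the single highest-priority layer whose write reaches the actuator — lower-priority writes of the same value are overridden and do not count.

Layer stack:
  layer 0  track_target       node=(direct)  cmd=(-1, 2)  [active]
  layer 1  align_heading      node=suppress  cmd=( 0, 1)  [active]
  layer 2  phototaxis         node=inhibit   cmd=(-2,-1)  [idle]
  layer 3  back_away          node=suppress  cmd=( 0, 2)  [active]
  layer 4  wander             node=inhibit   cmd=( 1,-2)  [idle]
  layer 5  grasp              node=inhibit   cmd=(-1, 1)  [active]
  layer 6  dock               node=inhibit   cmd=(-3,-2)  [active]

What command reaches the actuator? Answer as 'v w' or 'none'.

none

L0 track_target: active, feeds wire = (-1, 2)
L1 align_heading: active, suppressor → wire = (0, 1)
L2 phototaxis: idle → wire stays (0, 1)
L3 back_away: active, suppressor → wire = (0, 2)
L4 wander: idle → wire stays (0, 2)
L5 grasp: active, inhibitor → wire = none
L6 dock: active, inhibitor → wire = none
actuator = none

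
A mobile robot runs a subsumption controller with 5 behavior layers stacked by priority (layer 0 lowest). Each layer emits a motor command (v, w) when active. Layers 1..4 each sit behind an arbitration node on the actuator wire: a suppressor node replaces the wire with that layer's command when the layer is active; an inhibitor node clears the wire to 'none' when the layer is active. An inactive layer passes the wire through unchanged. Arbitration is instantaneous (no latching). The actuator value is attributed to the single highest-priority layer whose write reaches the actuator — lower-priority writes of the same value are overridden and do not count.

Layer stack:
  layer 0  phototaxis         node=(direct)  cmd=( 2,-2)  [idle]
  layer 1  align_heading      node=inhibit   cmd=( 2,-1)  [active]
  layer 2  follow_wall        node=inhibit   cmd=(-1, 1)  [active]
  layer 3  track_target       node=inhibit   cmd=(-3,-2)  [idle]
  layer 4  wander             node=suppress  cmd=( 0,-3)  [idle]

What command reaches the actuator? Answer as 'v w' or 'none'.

none

L0 phototaxis: idle → wire = none
L1 align_heading: active, inhibitor → wire = none
L2 follow_wall: active, inhibitor → wire = none
L3 track_target: idle → wire stays none
L4 wander: idle → wire stays none
actuator = none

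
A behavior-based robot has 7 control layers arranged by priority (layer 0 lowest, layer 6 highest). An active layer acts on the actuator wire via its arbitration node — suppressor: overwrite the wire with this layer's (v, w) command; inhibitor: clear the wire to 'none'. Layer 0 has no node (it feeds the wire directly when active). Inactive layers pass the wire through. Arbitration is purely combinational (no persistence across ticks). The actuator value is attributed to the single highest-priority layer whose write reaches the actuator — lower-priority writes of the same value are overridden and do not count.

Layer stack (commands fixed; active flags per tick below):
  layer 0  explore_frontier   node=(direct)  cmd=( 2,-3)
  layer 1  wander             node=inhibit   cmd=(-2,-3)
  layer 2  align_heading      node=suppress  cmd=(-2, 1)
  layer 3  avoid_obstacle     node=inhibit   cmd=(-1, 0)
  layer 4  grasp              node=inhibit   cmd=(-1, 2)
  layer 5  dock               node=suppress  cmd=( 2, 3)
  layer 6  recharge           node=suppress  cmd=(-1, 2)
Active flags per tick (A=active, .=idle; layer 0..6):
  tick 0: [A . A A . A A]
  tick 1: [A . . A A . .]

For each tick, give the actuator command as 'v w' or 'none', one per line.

tick 0:
  [0] explore_frontier on; wire := (2, -3)
  [1] wander off; pass (2, -3)
  [2] align_heading on (suppress); wire := (-2, 1)
  [3] avoid_obstacle on (inhibit); wire := none
  [4] grasp off; pass none
  [5] dock on (suppress); wire := (2, 3)
  [6] recharge on (suppress); wire := (-1, 2)
  output (-1, 2)
tick 1:
  [0] explore_frontier on; wire := (2, -3)
  [1] wander off; pass (2, -3)
  [2] align_heading off; pass (2, -3)
  [3] avoid_obstacle on (inhibit); wire := none
  [4] grasp on (inhibit); wire := none
  [5] dock off; pass none
  [6] recharge off; pass none
  output none

-1 2
none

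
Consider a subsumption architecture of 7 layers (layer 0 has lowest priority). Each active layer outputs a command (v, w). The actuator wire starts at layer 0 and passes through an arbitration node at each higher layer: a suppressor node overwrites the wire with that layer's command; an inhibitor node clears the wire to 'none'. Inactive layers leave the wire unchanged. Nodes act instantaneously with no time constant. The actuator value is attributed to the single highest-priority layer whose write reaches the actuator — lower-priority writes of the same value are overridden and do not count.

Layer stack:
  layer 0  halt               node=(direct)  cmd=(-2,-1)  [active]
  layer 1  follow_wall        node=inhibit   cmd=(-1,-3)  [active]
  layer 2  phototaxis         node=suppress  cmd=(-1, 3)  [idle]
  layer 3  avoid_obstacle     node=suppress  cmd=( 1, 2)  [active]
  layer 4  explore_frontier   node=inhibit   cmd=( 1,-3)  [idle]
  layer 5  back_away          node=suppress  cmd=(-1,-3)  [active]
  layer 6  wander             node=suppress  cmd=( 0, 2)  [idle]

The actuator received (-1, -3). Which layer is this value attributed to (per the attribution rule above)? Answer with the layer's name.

L0 halt: active, feeds wire = (-2, -1)
L1 follow_wall: active, inhibitor → wire = none
L2 phototaxis: idle → wire stays none
L3 avoid_obstacle: active, suppressor → wire = (1, 2)
L4 explore_frontier: idle → wire stays (1, 2)
L5 back_away: active, suppressor → wire = (-1, -3)
L6 wander: idle → wire stays (-1, -3)
actuator = (-1, -3)
last writer: layer 5 = back_away

back_away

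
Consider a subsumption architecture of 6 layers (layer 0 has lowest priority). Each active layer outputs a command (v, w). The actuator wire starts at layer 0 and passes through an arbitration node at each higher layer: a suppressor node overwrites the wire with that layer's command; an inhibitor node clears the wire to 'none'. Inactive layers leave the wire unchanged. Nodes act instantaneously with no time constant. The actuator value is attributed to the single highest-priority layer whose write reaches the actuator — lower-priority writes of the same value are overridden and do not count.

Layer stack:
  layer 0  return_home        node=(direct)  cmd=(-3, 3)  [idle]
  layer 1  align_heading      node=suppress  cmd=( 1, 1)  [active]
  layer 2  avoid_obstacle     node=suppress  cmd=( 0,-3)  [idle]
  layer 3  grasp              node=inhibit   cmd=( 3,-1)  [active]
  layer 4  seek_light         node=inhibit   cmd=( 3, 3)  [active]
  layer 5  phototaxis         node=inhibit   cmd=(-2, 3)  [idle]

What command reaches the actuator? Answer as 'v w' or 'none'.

none

[0] return_home off; wire := none
[1] align_heading on (suppress); wire := (1, 1)
[2] avoid_obstacle off; pass (1, 1)
[3] grasp on (inhibit); wire := none
[4] seek_light on (inhibit); wire := none
[5] phototaxis off; pass none
output none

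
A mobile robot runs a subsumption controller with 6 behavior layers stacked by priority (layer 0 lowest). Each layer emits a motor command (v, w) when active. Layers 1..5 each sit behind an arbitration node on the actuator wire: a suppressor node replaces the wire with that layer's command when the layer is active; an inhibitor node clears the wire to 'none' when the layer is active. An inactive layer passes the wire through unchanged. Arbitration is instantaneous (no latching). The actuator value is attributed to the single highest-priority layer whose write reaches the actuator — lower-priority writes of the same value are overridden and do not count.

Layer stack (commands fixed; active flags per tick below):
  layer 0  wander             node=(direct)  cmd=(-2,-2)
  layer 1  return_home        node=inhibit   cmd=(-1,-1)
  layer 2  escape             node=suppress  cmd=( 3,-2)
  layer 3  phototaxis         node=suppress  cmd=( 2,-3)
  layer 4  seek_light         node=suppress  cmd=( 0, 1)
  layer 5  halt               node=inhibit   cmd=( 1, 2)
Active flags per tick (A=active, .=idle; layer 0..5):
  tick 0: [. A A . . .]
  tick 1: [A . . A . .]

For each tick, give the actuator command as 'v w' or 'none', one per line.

tick 0:
  layer 0 (wander) idle — none
  layer 1 (return_home) active — inhibits: none
  layer 2 (escape) active — suppresses: (3, -2)
  layer 3 (phototaxis) idle — unchanged: (3, -2)
  layer 4 (seek_light) idle — unchanged: (3, -2)
  layer 5 (halt) idle — unchanged: (3, -2)
  → actuator (3, -2)
tick 1:
  layer 0 (wander) active — direct: (-2, -2)
  layer 1 (return_home) idle — unchanged: (-2, -2)
  layer 2 (escape) idle — unchanged: (-2, -2)
  layer 3 (phototaxis) active — suppresses: (2, -3)
  layer 4 (seek_light) idle — unchanged: (2, -3)
  layer 5 (halt) idle — unchanged: (2, -3)
  → actuator (2, -3)

3 -2
2 -3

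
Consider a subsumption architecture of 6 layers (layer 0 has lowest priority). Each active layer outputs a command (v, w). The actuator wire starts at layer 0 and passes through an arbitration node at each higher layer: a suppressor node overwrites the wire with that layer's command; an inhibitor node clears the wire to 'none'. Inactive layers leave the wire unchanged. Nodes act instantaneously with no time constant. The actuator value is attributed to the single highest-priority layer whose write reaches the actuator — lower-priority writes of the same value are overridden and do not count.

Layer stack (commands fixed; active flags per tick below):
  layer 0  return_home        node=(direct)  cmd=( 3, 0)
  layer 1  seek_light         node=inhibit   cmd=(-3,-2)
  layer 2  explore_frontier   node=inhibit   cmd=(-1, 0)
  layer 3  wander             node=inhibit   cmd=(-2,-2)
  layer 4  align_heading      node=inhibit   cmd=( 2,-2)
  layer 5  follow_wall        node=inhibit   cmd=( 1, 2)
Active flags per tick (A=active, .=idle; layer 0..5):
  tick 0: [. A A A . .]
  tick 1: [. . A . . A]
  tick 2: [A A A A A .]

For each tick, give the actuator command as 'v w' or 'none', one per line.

none
none
none

tick 0:
  layer 0 (return_home) idle — none
  layer 1 (seek_light) active — inhibits: none
  layer 2 (explore_frontier) active — inhibits: none
  layer 3 (wander) active — inhibits: none
  layer 4 (align_heading) idle — unchanged: none
  layer 5 (follow_wall) idle — unchanged: none
  → actuator none
tick 1:
  layer 0 (return_home) idle — none
  layer 1 (seek_light) idle — unchanged: none
  layer 2 (explore_frontier) active — inhibits: none
  layer 3 (wander) idle — unchanged: none
  layer 4 (align_heading) idle — unchanged: none
  layer 5 (follow_wall) active — inhibits: none
  → actuator none
tick 2:
  layer 0 (return_home) active — direct: (3, 0)
  layer 1 (seek_light) active — inhibits: none
  layer 2 (explore_frontier) active — inhibits: none
  layer 3 (wander) active — inhibits: none
  layer 4 (align_heading) active — inhibits: none
  layer 5 (follow_wall) idle — unchanged: none
  → actuator none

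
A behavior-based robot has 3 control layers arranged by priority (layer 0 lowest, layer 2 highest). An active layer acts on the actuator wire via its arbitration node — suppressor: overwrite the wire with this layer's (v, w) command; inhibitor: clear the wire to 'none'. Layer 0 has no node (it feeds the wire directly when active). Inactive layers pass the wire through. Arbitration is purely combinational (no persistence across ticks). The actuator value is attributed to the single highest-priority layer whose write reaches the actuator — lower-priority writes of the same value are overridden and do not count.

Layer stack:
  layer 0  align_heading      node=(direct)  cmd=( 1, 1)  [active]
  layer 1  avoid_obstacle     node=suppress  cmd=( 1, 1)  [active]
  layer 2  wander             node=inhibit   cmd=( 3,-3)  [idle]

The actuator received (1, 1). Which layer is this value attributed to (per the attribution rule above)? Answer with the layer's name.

avoid_obstacle

[0] align_heading on; wire := (1, 1)
[1] avoid_obstacle on (suppress); wire := (1, 1)
[2] wander off; pass (1, 1)
output (1, 1)
last writer: layer 1 = avoid_obstacle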